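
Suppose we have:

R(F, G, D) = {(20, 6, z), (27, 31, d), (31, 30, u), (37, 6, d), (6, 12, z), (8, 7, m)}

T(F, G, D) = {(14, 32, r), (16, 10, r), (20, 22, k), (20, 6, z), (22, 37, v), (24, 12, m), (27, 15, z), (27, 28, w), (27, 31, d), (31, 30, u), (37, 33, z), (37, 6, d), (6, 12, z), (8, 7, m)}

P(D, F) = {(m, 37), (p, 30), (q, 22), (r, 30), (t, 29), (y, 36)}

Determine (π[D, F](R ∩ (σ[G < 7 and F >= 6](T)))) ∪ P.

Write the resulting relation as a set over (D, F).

{(d, 37), (m, 37), (p, 30), (q, 22), (r, 30), (t, 29), (y, 36), (z, 20)}

σ[G < 7 and F >= 6]: keep tuples satisfying G < 7 and F >= 6 → {(20, 6, z), (37, 6, d)}
Intersection: {(20, 6, z), (27, 31, d), (31, 30, u), (37, 6, d), (6, 12, z), (8, 7, m)} with {(20, 6, z), (37, 6, d)} → {(20, 6, z), (37, 6, d)}
Keep only column(s) D, F: {(d, 37), (z, 20)}
Union: {(d, 37), (z, 20)} with {(m, 37), (p, 30), (q, 22), (r, 30), (t, 29), (y, 36)} → {(d, 37), (m, 37), (p, 30), (q, 22), (r, 30), (t, 29), (y, 36), (z, 20)}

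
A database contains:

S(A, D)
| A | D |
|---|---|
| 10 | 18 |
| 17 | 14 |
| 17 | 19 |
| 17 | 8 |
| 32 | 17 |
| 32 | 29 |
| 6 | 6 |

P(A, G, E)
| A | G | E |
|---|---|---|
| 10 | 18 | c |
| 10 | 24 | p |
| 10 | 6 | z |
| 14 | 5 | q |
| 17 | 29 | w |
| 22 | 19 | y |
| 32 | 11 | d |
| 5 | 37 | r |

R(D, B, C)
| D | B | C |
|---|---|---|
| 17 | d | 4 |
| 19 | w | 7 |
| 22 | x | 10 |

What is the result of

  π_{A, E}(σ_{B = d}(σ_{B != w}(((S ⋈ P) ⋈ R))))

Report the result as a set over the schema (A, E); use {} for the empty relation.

S ⋈ P (natural join on A): {(10, 18, 18, c), (10, 18, 24, p), (10, 18, 6, z), (17, 14, 29, w), (17, 19, 29, w), (17, 8, 29, w), (32, 17, 11, d), (32, 29, 11, d)}
(S ⋈ P) ⋈ R (natural join on D): {(17, 19, 29, w, w, 7), (32, 17, 11, d, d, 4)}
Selection B != w: {(32, 17, 11, d, d, 4)}
Selection B = d: {(32, 17, 11, d, d, 4)}
π_{A, E} gives {(32, d)}.

{(32, d)}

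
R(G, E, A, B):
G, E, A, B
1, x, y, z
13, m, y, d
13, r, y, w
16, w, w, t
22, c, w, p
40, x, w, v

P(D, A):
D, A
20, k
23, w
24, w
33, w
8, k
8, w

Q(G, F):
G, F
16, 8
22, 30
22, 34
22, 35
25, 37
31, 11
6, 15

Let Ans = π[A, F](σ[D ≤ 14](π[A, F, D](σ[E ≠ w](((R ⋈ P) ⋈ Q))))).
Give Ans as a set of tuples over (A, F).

{(w, 30), (w, 34), (w, 35)}

Joining R and P on A yields {(16, w, w, t, 23), (16, w, w, t, 24), (16, w, w, t, 33), (16, w, w, t, 8), (22, c, w, p, 23), (22, c, w, p, 24), (22, c, w, p, 33), (22, c, w, p, 8), (40, x, w, v, 23), (40, x, w, v, 24), (40, x, w, v, 33), (40, x, w, v, 8)}.
Joining (R ⋈ P) and Q on G yields {(16, w, w, t, 23, 8), (16, w, w, t, 24, 8), (16, w, w, t, 33, 8), (16, w, w, t, 8, 8), (22, c, w, p, 23, 30), (22, c, w, p, 23, 34), (22, c, w, p, 23, 35), (22, c, w, p, 24, 30), (22, c, w, p, 24, 34), (22, c, w, p, 24, 35), (22, c, w, p, 33, 30), (22, c, w, p, 33, 34), (22, c, w, p, 33, 35), (22, c, w, p, 8, 30), (22, c, w, p, 8, 34), (22, c, w, p, 8, 35)}.
Selection E ≠ w: {(22, c, w, p, 23, 30), (22, c, w, p, 23, 34), (22, c, w, p, 23, 35), (22, c, w, p, 24, 30), (22, c, w, p, 24, 34), (22, c, w, p, 24, 35), (22, c, w, p, 33, 30), (22, c, w, p, 33, 34), (22, c, w, p, 33, 35), (22, c, w, p, 8, 30), (22, c, w, p, 8, 34), (22, c, w, p, 8, 35)}
Keep only column(s) A, F, D: {(w, 30, 23), (w, 30, 24), (w, 30, 33), (w, 30, 8), (w, 34, 23), (w, 34, 24), (w, 34, 33), (w, 34, 8), (w, 35, 23), (w, 35, 24), (w, 35, 33), (w, 35, 8)}
Selection D ≤ 14: {(w, 30, 8), (w, 34, 8), (w, 35, 8)}
Keep only column(s) A, F: {(w, 30), (w, 34), (w, 35)}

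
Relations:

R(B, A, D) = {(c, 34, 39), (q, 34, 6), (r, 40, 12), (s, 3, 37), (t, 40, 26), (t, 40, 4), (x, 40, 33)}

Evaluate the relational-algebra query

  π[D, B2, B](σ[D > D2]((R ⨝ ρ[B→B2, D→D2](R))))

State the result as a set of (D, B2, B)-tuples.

{(12, t, r), (26, r, t), (26, t, t), (33, r, x), (33, t, x), (39, q, c)}

ρ[B→B2, D→D2]: schema becomes (B2, A, D2); tuples unchanged.
Joining R and ρ[B→B2, D→D2](R) on A yields {(c, 34, 39, c, 39), (c, 34, 39, q, 6), (q, 34, 6, c, 39), (q, 34, 6, q, 6), (r, 40, 12, r, 12), (r, 40, 12, t, 26), (r, 40, 12, t, 4), (r, 40, 12, x, 33), (s, 3, 37, s, 37), (t, 40, 26, r, 12), (t, 40, 26, t, 26), (t, 40, 26, t, 4), (t, 40, 26, x, 33), (t, 40, 4, r, 12), (t, 40, 4, t, 26), (t, 40, 4, t, 4), (t, 40, 4, x, 33), (x, 40, 33, r, 12), (x, 40, 33, t, 26), (x, 40, 33, t, 4), (x, 40, 33, x, 33)}.
Apply σ_{D > D2}; surviving tuples: {(c, 34, 39, q, 6), (r, 40, 12, t, 4), (t, 40, 26, r, 12), (t, 40, 26, t, 4), (x, 40, 33, r, 12), (x, 40, 33, t, 26), (x, 40, 33, t, 4)}
π[D, B2, B]: project onto (D, B2, B) (1 duplicate(s) eliminated) → {(12, t, r), (26, r, t), (26, t, t), (33, r, x), (33, t, x), (39, q, c)}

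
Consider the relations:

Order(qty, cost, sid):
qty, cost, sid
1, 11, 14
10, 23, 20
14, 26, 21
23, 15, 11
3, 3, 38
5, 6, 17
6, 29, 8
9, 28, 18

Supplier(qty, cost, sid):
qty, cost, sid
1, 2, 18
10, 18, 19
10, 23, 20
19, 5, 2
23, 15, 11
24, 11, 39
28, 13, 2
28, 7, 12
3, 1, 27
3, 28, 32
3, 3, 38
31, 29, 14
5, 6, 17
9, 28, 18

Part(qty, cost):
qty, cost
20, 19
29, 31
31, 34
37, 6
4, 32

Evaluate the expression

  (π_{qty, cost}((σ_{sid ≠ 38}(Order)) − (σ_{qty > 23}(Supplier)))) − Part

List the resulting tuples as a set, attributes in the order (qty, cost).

{(1, 11), (10, 23), (14, 26), (23, 15), (5, 6), (6, 29), (9, 28)}

Selection sid ≠ 38: {(1, 11, 14), (10, 23, 20), (14, 26, 21), (23, 15, 11), (5, 6, 17), (6, 29, 8), (9, 28, 18)}
Selection qty > 23: {(24, 11, 39), (28, 13, 2), (28, 7, 12), (31, 29, 14)}
Set difference of the two operands is {(1, 11, 14), (10, 23, 20), (14, 26, 21), (23, 15, 11), (5, 6, 17), (6, 29, 8), (9, 28, 18)}.
π[qty, cost]: project onto (qty, cost) → {(1, 11), (10, 23), (14, 26), (23, 15), (5, 6), (6, 29), (9, 28)}
Set difference of the two operands is {(1, 11), (10, 23), (14, 26), (23, 15), (5, 6), (6, 29), (9, 28)}.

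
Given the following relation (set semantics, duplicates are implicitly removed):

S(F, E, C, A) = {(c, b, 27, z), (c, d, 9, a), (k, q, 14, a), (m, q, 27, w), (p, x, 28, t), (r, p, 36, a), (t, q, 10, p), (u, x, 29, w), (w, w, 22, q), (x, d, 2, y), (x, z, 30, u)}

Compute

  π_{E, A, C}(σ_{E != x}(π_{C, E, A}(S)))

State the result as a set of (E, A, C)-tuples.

{(b, z, 27), (d, a, 9), (d, y, 2), (p, a, 36), (q, a, 14), (q, p, 10), (q, w, 27), (w, q, 22), (z, u, 30)}

Keep only column(s) C, E, A: {(10, q, p), (14, q, a), (2, d, y), (22, w, q), (27, b, z), (27, q, w), (28, x, t), (29, x, w), (30, z, u), (36, p, a), (9, d, a)}
Filtering on E != x leaves {(10, q, p), (14, q, a), (2, d, y), (22, w, q), (27, b, z), (27, q, w), (30, z, u), (36, p, a), (9, d, a)}.
Keep only column(s) E, A, C: {(b, z, 27), (d, a, 9), (d, y, 2), (p, a, 36), (q, a, 14), (q, p, 10), (q, w, 27), (w, q, 22), (z, u, 30)}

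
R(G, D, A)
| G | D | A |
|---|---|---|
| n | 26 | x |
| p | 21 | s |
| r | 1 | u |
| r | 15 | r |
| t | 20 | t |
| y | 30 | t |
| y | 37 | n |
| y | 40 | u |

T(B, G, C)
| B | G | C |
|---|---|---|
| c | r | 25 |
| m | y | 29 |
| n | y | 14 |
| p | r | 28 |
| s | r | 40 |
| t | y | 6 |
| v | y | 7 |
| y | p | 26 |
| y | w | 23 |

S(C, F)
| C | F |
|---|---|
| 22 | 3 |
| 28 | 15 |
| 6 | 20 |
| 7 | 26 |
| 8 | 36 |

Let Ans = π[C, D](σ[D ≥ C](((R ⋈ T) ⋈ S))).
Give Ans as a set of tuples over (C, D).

{(6, 30), (6, 37), (6, 40), (7, 30), (7, 37), (7, 40)}

R ⋈ T (natural join on G): {(p, 21, s, y, 26), (r, 1, u, c, 25), (r, 1, u, p, 28), (r, 1, u, s, 40), (r, 15, r, c, 25), (r, 15, r, p, 28), (r, 15, r, s, 40), (y, 30, t, m, 29), (y, 30, t, n, 14), (y, 30, t, t, 6), (y, 30, t, v, 7), (y, 37, n, m, 29), (y, 37, n, n, 14), (y, 37, n, t, 6), (y, 37, n, v, 7), (y, 40, u, m, 29), (y, 40, u, n, 14), (y, 40, u, t, 6), (y, 40, u, v, 7)}
(R ⋈ T) ⋈ S (natural join on C): {(r, 1, u, p, 28, 15), (r, 15, r, p, 28, 15), (y, 30, t, t, 6, 20), (y, 30, t, v, 7, 26), (y, 37, n, t, 6, 20), (y, 37, n, v, 7, 26), (y, 40, u, t, 6, 20), (y, 40, u, v, 7, 26)}
Apply σ_{D ≥ C}; surviving tuples: {(y, 30, t, t, 6, 20), (y, 30, t, v, 7, 26), (y, 37, n, t, 6, 20), (y, 37, n, v, 7, 26), (y, 40, u, t, 6, 20), (y, 40, u, v, 7, 26)}
π_{C, D} gives {(6, 30), (6, 37), (6, 40), (7, 30), (7, 37), (7, 40)}.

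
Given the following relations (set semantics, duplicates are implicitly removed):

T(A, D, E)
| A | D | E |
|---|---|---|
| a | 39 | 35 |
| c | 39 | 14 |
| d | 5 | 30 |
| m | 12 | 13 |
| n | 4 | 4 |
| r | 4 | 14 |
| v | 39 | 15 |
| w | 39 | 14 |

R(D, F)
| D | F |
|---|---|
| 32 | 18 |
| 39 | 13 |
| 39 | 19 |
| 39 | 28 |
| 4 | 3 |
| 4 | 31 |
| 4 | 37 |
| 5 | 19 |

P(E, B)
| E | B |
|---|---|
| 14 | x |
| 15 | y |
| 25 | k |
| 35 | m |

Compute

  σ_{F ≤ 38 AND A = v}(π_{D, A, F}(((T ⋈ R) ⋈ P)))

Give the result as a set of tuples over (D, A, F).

Joining T and R on D yields {(a, 39, 35, 13), (a, 39, 35, 19), (a, 39, 35, 28), (c, 39, 14, 13), (c, 39, 14, 19), (c, 39, 14, 28), (d, 5, 30, 19), (n, 4, 4, 3), (n, 4, 4, 31), (n, 4, 4, 37), (r, 4, 14, 3), (r, 4, 14, 31), (r, 4, 14, 37), (v, 39, 15, 13), (v, 39, 15, 19), (v, 39, 15, 28), (w, 39, 14, 13), (w, 39, 14, 19), (w, 39, 14, 28)}.
Joining (T ⋈ R) and P on E yields {(a, 39, 35, 13, m), (a, 39, 35, 19, m), (a, 39, 35, 28, m), (c, 39, 14, 13, x), (c, 39, 14, 19, x), (c, 39, 14, 28, x), (r, 4, 14, 3, x), (r, 4, 14, 31, x), (r, 4, 14, 37, x), (v, 39, 15, 13, y), (v, 39, 15, 19, y), (v, 39, 15, 28, y), (w, 39, 14, 13, x), (w, 39, 14, 19, x), (w, 39, 14, 28, x)}.
π[D, A, F]: project onto (D, A, F) → {(39, a, 13), (39, a, 19), (39, a, 28), (39, c, 13), (39, c, 19), (39, c, 28), (39, v, 13), (39, v, 19), (39, v, 28), (39, w, 13), (39, w, 19), (39, w, 28), (4, r, 3), (4, r, 31), (4, r, 37)}
Filtering on F ≤ 38 AND A = v leaves {(39, v, 13), (39, v, 19), (39, v, 28)}.

{(39, v, 13), (39, v, 19), (39, v, 28)}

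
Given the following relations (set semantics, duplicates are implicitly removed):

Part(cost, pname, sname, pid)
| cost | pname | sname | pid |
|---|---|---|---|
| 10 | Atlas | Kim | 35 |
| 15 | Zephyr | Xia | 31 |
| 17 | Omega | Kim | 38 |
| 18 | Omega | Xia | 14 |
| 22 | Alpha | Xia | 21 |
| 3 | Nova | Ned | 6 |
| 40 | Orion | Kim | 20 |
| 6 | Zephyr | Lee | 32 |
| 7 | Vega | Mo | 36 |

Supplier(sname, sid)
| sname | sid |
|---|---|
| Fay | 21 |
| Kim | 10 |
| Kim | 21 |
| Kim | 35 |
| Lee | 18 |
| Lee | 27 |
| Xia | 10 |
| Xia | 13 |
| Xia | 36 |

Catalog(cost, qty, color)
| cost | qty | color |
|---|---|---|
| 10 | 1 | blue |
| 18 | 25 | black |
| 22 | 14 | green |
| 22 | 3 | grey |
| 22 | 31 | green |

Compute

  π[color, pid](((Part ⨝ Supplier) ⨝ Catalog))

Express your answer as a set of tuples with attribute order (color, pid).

Natural join on sname: {(10, Atlas, Kim, 35, 10), (10, Atlas, Kim, 35, 21), (10, Atlas, Kim, 35, 35), (15, Zephyr, Xia, 31, 10), (15, Zephyr, Xia, 31, 13), (15, Zephyr, Xia, 31, 36), (17, Omega, Kim, 38, 10), (17, Omega, Kim, 38, 21), (17, Omega, Kim, 38, 35), (18, Omega, Xia, 14, 10), (18, Omega, Xia, 14, 13), (18, Omega, Xia, 14, 36), (22, Alpha, Xia, 21, 10), (22, Alpha, Xia, 21, 13), (22, Alpha, Xia, 21, 36), (40, Orion, Kim, 20, 10), (40, Orion, Kim, 20, 21), (40, Orion, Kim, 20, 35), (6, Zephyr, Lee, 32, 18), (6, Zephyr, Lee, 32, 27)}
Natural join on cost: {(10, Atlas, Kim, 35, 10, 1, blue), (10, Atlas, Kim, 35, 21, 1, blue), (10, Atlas, Kim, 35, 35, 1, blue), (18, Omega, Xia, 14, 10, 25, black), (18, Omega, Xia, 14, 13, 25, black), (18, Omega, Xia, 14, 36, 25, black), (22, Alpha, Xia, 21, 10, 14, green), (22, Alpha, Xia, 21, 10, 3, grey), (22, Alpha, Xia, 21, 10, 31, green), (22, Alpha, Xia, 21, 13, 14, green), (22, Alpha, Xia, 21, 13, 3, grey), (22, Alpha, Xia, 21, 13, 31, green), (22, Alpha, Xia, 21, 36, 14, green), (22, Alpha, Xia, 21, 36, 3, grey), (22, Alpha, Xia, 21, 36, 31, green)}
Keep only column(s) color, pid (11 duplicate(s) eliminated): {(black, 14), (blue, 35), (green, 21), (grey, 21)}

{(black, 14), (blue, 35), (green, 21), (grey, 21)}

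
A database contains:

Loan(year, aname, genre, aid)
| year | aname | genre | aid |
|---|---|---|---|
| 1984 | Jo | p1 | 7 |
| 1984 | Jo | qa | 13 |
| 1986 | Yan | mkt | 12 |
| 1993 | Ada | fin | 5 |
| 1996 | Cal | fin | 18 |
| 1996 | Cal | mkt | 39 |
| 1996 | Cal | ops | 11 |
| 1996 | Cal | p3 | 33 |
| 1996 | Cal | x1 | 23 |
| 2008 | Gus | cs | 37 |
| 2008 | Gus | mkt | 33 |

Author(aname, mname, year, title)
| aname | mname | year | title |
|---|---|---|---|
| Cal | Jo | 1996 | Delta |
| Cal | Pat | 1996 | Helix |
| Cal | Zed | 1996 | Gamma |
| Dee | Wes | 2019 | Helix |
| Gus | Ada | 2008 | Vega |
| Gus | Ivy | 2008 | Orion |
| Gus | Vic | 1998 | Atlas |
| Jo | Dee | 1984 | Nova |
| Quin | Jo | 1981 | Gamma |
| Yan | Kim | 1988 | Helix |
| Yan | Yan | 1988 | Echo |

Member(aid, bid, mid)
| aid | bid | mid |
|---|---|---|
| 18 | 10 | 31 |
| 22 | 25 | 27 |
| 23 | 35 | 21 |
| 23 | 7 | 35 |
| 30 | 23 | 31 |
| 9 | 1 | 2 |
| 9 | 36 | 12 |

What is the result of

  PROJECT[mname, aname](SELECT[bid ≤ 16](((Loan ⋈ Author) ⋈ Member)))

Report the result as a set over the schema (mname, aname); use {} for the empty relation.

Loan ⋈ Author (natural join on year, aname): {(1984, Jo, p1, 7, Dee, Nova), (1984, Jo, qa, 13, Dee, Nova), (1996, Cal, fin, 18, Jo, Delta), (1996, Cal, fin, 18, Pat, Helix), (1996, Cal, fin, 18, Zed, Gamma), (1996, Cal, mkt, 39, Jo, Delta), (1996, Cal, mkt, 39, Pat, Helix), (1996, Cal, mkt, 39, Zed, Gamma), (1996, Cal, ops, 11, Jo, Delta), (1996, Cal, ops, 11, Pat, Helix), (1996, Cal, ops, 11, Zed, Gamma), (1996, Cal, p3, 33, Jo, Delta), (1996, Cal, p3, 33, Pat, Helix), (1996, Cal, p3, 33, Zed, Gamma), (1996, Cal, x1, 23, Jo, Delta), (1996, Cal, x1, 23, Pat, Helix), (1996, Cal, x1, 23, Zed, Gamma), (2008, Gus, cs, 37, Ada, Vega), (2008, Gus, cs, 37, Ivy, Orion), (2008, Gus, mkt, 33, Ada, Vega), (2008, Gus, mkt, 33, Ivy, Orion)}
(Loan ⋈ Author) ⋈ Member (natural join on aid): {(1996, Cal, fin, 18, Jo, Delta, 10, 31), (1996, Cal, fin, 18, Pat, Helix, 10, 31), (1996, Cal, fin, 18, Zed, Gamma, 10, 31), (1996, Cal, x1, 23, Jo, Delta, 35, 21), (1996, Cal, x1, 23, Jo, Delta, 7, 35), (1996, Cal, x1, 23, Pat, Helix, 35, 21), (1996, Cal, x1, 23, Pat, Helix, 7, 35), (1996, Cal, x1, 23, Zed, Gamma, 35, 21), (1996, Cal, x1, 23, Zed, Gamma, 7, 35)}
σ[bid ≤ 16]: keep tuples satisfying bid ≤ 16 → {(1996, Cal, fin, 18, Jo, Delta, 10, 31), (1996, Cal, fin, 18, Pat, Helix, 10, 31), (1996, Cal, fin, 18, Zed, Gamma, 10, 31), (1996, Cal, x1, 23, Jo, Delta, 7, 35), (1996, Cal, x1, 23, Pat, Helix, 7, 35), (1996, Cal, x1, 23, Zed, Gamma, 7, 35)}
Projecting to mname, aname (3 duplicate(s) eliminated): {(Jo, Cal), (Pat, Cal), (Zed, Cal)}

{(Jo, Cal), (Pat, Cal), (Zed, Cal)}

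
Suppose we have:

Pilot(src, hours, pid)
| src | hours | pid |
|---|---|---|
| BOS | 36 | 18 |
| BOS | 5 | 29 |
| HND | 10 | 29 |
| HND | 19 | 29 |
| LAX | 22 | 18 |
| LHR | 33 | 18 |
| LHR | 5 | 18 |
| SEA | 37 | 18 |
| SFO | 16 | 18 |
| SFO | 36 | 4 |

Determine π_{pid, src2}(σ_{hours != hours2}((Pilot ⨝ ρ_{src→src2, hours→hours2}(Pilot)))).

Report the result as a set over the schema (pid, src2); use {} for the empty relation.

{(18, BOS), (18, LAX), (18, LHR), (18, SEA), (18, SFO), (29, BOS), (29, HND)}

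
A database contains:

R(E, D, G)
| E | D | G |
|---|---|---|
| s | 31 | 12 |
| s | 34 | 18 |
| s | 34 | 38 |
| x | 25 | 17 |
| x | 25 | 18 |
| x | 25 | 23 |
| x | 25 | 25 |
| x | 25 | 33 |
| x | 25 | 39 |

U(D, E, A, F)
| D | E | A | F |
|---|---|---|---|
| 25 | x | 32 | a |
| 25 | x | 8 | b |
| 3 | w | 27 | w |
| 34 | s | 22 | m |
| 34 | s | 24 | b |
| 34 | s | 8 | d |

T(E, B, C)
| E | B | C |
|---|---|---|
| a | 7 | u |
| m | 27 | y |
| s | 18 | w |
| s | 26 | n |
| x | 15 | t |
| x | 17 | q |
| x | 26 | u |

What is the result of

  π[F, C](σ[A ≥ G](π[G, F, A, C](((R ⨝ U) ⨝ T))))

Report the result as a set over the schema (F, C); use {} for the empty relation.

{(a, q), (a, t), (a, u), (b, n), (b, w), (m, n), (m, w)}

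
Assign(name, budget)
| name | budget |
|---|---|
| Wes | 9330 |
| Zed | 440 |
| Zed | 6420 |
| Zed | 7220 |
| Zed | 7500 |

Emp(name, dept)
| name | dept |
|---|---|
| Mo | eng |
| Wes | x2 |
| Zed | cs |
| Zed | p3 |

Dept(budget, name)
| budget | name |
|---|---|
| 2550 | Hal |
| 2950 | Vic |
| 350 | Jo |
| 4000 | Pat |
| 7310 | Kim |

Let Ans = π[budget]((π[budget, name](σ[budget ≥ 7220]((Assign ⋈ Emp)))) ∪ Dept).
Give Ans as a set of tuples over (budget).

Assign ⋈ Emp (natural join on name): {(Wes, 9330, x2), (Zed, 440, cs), (Zed, 440, p3), (Zed, 6420, cs), (Zed, 6420, p3), (Zed, 7220, cs), (Zed, 7220, p3), (Zed, 7500, cs), (Zed, 7500, p3)}
Filtering on budget ≥ 7220 leaves {(Wes, 9330, x2), (Zed, 7220, cs), (Zed, 7220, p3), (Zed, 7500, cs), (Zed, 7500, p3)}.
π_{budget, name} gives {(7220, Zed), (7500, Zed), (9330, Wes)} (2 duplicate(s) eliminated).
Union: {(7220, Zed), (7500, Zed), (9330, Wes)} with {(2550, Hal), (2950, Vic), (350, Jo), (4000, Pat), (7310, Kim)} → {(2550, Hal), (2950, Vic), (350, Jo), (4000, Pat), (7220, Zed), (7310, Kim), (7500, Zed), (9330, Wes)}
π_{budget} gives {2550, 2950, 350, 4000, 7220, 7310, 7500, 9330}.

{2550, 2950, 350, 4000, 7220, 7310, 7500, 9330}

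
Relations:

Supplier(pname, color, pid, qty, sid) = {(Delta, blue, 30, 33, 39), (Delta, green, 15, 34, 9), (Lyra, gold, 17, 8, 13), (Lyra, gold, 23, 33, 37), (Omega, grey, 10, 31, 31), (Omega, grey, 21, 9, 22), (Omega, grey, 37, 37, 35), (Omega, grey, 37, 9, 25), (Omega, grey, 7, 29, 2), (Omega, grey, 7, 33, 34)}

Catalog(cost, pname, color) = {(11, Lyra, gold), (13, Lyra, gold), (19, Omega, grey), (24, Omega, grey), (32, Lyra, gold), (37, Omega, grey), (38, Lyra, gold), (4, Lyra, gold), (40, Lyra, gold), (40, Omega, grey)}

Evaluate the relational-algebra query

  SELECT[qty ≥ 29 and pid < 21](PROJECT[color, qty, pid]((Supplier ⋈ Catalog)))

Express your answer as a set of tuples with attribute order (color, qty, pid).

{(grey, 29, 7), (grey, 31, 10), (grey, 33, 7)}

Joining Supplier and Catalog on pname, color yields {(Lyra, gold, 17, 8, 13, 11), (Lyra, gold, 17, 8, 13, 13), (Lyra, gold, 17, 8, 13, 32), (Lyra, gold, 17, 8, 13, 38), (Lyra, gold, 17, 8, 13, 4), (Lyra, gold, 17, 8, 13, 40), (Lyra, gold, 23, 33, 37, 11), (Lyra, gold, 23, 33, 37, 13), (Lyra, gold, 23, 33, 37, 32), (Lyra, gold, 23, 33, 37, 38), (Lyra, gold, 23, 33, 37, 4), (Lyra, gold, 23, 33, 37, 40), (Omega, grey, 10, 31, 31, 19), (Omega, grey, 10, 31, 31, 24), (Omega, grey, 10, 31, 31, 37), (Omega, grey, 10, 31, 31, 40), (Omega, grey, 21, 9, 22, 19), (Omega, grey, 21, 9, 22, 24), (Omega, grey, 21, 9, 22, 37), (Omega, grey, 21, 9, 22, 40), (Omega, grey, 37, 37, 35, 19), (Omega, grey, 37, 37, 35, 24), (Omega, grey, 37, 37, 35, 37), (Omega, grey, 37, 37, 35, 40), (Omega, grey, 37, 9, 25, 19), (Omega, grey, 37, 9, 25, 24), (Omega, grey, 37, 9, 25, 37), (Omega, grey, 37, 9, 25, 40), (Omega, grey, 7, 29, 2, 19), (Omega, grey, 7, 29, 2, 24), (Omega, grey, 7, 29, 2, 37), (Omega, grey, 7, 29, 2, 40), (Omega, grey, 7, 33, 34, 19), (Omega, grey, 7, 33, 34, 24), (Omega, grey, 7, 33, 34, 37), (Omega, grey, 7, 33, 34, 40)}.
Keep only column(s) color, qty, pid (28 duplicate(s) eliminated): {(gold, 33, 23), (gold, 8, 17), (grey, 29, 7), (grey, 31, 10), (grey, 33, 7), (grey, 37, 37), (grey, 9, 21), (grey, 9, 37)}
σ[qty ≥ 29 and pid < 21]: keep tuples satisfying qty ≥ 29 and pid < 21 → {(grey, 29, 7), (grey, 31, 10), (grey, 33, 7)}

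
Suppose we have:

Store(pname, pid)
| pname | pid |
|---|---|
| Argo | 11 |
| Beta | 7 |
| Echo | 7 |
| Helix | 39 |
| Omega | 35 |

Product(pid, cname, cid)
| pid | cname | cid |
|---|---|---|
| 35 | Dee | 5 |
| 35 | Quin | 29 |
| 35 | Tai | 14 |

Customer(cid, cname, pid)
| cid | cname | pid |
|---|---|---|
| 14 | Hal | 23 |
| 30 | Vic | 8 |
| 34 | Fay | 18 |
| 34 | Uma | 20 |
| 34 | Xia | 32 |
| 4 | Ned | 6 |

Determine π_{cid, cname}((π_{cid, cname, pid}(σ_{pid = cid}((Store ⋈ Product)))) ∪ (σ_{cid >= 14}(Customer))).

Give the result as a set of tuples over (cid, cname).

Natural join on pid: {(Omega, 35, Dee, 5), (Omega, 35, Quin, 29), (Omega, 35, Tai, 14)}
Filtering on pid = cid leaves {}.
Keep only column(s) cid, cname, pid: {}
Filtering on cid >= 14 leaves {(14, Hal, 23), (30, Vic, 8), (34, Fay, 18), (34, Uma, 20), (34, Xia, 32)}.
Set union of the two operands is {(14, Hal, 23), (30, Vic, 8), (34, Fay, 18), (34, Uma, 20), (34, Xia, 32)}.
Keep only column(s) cid, cname: {(14, Hal), (30, Vic), (34, Fay), (34, Uma), (34, Xia)}

{(14, Hal), (30, Vic), (34, Fay), (34, Uma), (34, Xia)}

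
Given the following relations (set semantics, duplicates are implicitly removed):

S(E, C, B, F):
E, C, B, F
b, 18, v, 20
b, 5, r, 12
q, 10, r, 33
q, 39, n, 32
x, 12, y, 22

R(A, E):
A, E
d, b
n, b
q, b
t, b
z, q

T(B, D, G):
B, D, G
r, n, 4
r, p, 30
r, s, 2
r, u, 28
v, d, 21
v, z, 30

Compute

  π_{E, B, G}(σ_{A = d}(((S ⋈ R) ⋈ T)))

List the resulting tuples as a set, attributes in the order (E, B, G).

{(b, r, 2), (b, r, 28), (b, r, 30), (b, r, 4), (b, v, 21), (b, v, 30)}

Joining S and R on E yields {(b, 18, v, 20, d), (b, 18, v, 20, n), (b, 18, v, 20, q), (b, 18, v, 20, t), (b, 5, r, 12, d), (b, 5, r, 12, n), (b, 5, r, 12, q), (b, 5, r, 12, t), (q, 10, r, 33, z), (q, 39, n, 32, z)}.
Joining (S ⋈ R) and T on B yields {(b, 18, v, 20, d, d, 21), (b, 18, v, 20, d, z, 30), (b, 18, v, 20, n, d, 21), (b, 18, v, 20, n, z, 30), (b, 18, v, 20, q, d, 21), (b, 18, v, 20, q, z, 30), (b, 18, v, 20, t, d, 21), (b, 18, v, 20, t, z, 30), (b, 5, r, 12, d, n, 4), (b, 5, r, 12, d, p, 30), (b, 5, r, 12, d, s, 2), (b, 5, r, 12, d, u, 28), (b, 5, r, 12, n, n, 4), (b, 5, r, 12, n, p, 30), (b, 5, r, 12, n, s, 2), (b, 5, r, 12, n, u, 28), (b, 5, r, 12, q, n, 4), (b, 5, r, 12, q, p, 30), (b, 5, r, 12, q, s, 2), (b, 5, r, 12, q, u, 28), (b, 5, r, 12, t, n, 4), (b, 5, r, 12, t, p, 30), (b, 5, r, 12, t, s, 2), (b, 5, r, 12, t, u, 28), (q, 10, r, 33, z, n, 4), (q, 10, r, 33, z, p, 30), (q, 10, r, 33, z, s, 2), (q, 10, r, 33, z, u, 28)}.
σ[A = d]: keep tuples satisfying A = d → {(b, 18, v, 20, d, d, 21), (b, 18, v, 20, d, z, 30), (b, 5, r, 12, d, n, 4), (b, 5, r, 12, d, p, 30), (b, 5, r, 12, d, s, 2), (b, 5, r, 12, d, u, 28)}
Projecting to E, B, G: {(b, r, 2), (b, r, 28), (b, r, 30), (b, r, 4), (b, v, 21), (b, v, 30)}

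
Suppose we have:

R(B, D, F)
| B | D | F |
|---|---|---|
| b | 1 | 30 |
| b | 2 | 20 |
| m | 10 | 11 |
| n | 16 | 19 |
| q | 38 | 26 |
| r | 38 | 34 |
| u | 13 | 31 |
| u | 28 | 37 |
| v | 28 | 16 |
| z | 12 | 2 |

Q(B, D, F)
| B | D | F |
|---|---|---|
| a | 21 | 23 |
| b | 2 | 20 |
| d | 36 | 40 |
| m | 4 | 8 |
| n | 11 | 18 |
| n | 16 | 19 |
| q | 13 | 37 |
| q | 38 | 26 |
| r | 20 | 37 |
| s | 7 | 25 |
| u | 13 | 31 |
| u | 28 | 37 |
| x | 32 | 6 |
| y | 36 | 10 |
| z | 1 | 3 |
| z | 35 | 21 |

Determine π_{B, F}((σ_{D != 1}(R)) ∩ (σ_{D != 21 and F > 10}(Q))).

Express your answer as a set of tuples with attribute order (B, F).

Filtering on D != 1 leaves {(b, 2, 20), (m, 10, 11), (n, 16, 19), (q, 38, 26), (r, 38, 34), (u, 13, 31), (u, 28, 37), (v, 28, 16), (z, 12, 2)}.
Filtering on D != 21 and F > 10 leaves {(b, 2, 20), (d, 36, 40), (n, 11, 18), (n, 16, 19), (q, 13, 37), (q, 38, 26), (r, 20, 37), (s, 7, 25), (u, 13, 31), (u, 28, 37), (z, 35, 21)}.
Taking the intersection: {(b, 2, 20), (n, 16, 19), (q, 38, 26), (u, 13, 31), (u, 28, 37)}
π[B, F]: project onto (B, F) → {(b, 20), (n, 19), (q, 26), (u, 31), (u, 37)}

{(b, 20), (n, 19), (q, 26), (u, 31), (u, 37)}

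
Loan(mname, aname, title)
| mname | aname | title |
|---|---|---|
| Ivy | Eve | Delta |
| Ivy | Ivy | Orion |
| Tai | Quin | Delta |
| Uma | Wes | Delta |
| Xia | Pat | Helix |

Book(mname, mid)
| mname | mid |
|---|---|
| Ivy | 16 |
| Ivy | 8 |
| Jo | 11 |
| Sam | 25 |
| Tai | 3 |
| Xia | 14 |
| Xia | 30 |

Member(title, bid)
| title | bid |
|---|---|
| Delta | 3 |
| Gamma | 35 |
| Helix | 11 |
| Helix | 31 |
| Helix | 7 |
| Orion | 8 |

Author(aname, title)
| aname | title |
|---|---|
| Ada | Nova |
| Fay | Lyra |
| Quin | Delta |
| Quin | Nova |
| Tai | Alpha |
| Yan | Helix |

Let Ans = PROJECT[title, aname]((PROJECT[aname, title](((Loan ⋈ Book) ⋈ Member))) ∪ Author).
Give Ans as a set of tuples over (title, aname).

Joining Loan and Book on mname yields {(Ivy, Eve, Delta, 16), (Ivy, Eve, Delta, 8), (Ivy, Ivy, Orion, 16), (Ivy, Ivy, Orion, 8), (Tai, Quin, Delta, 3), (Xia, Pat, Helix, 14), (Xia, Pat, Helix, 30)}.
Joining (Loan ⋈ Book) and Member on title yields {(Ivy, Eve, Delta, 16, 3), (Ivy, Eve, Delta, 8, 3), (Ivy, Ivy, Orion, 16, 8), (Ivy, Ivy, Orion, 8, 8), (Tai, Quin, Delta, 3, 3), (Xia, Pat, Helix, 14, 11), (Xia, Pat, Helix, 14, 31), (Xia, Pat, Helix, 14, 7), (Xia, Pat, Helix, 30, 11), (Xia, Pat, Helix, 30, 31), (Xia, Pat, Helix, 30, 7)}.
Projecting to aname, title (7 duplicate(s) eliminated): {(Eve, Delta), (Ivy, Orion), (Pat, Helix), (Quin, Delta)}
Set union of the two operands is {(Ada, Nova), (Eve, Delta), (Fay, Lyra), (Ivy, Orion), (Pat, Helix), (Quin, Delta), (Quin, Nova), (Tai, Alpha), (Yan, Helix)}.
Projecting to title, aname: {(Alpha, Tai), (Delta, Eve), (Delta, Quin), (Helix, Pat), (Helix, Yan), (Lyra, Fay), (Nova, Ada), (Nova, Quin), (Orion, Ivy)}

{(Alpha, Tai), (Delta, Eve), (Delta, Quin), (Helix, Pat), (Helix, Yan), (Lyra, Fay), (Nova, Ada), (Nova, Quin), (Orion, Ivy)}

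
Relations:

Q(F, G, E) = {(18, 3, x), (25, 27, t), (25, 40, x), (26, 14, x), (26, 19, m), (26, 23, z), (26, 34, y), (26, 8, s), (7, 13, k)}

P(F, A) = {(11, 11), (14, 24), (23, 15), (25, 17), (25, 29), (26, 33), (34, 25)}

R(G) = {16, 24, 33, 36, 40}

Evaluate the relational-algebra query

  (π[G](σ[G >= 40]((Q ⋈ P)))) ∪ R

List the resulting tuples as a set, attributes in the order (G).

Q ⋈ P (natural join on F): {(25, 27, t, 17), (25, 27, t, 29), (25, 40, x, 17), (25, 40, x, 29), (26, 14, x, 33), (26, 19, m, 33), (26, 23, z, 33), (26, 34, y, 33), (26, 8, s, 33)}
Filtering on G >= 40 leaves {(25, 40, x, 17), (25, 40, x, 29)}.
π_{G} gives {40} (1 duplicate(s) eliminated).
Set union of the two operands is {16, 24, 33, 36, 40}.

{16, 24, 33, 36, 40}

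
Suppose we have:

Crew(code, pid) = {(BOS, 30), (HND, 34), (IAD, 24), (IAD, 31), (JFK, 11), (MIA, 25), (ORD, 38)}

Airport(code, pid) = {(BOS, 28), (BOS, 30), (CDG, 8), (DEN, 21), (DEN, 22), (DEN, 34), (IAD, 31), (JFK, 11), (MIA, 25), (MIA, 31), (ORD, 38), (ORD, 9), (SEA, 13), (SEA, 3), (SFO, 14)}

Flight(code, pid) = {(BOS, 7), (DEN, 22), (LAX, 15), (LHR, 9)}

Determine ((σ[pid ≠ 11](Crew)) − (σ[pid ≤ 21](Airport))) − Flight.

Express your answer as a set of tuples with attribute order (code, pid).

Filtering on pid ≠ 11 leaves {(BOS, 30), (HND, 34), (IAD, 24), (IAD, 31), (MIA, 25), (ORD, 38)}.
Filtering on pid ≤ 21 leaves {(CDG, 8), (DEN, 21), (JFK, 11), (ORD, 9), (SEA, 13), (SEA, 3), (SFO, 14)}.
Difference: {(BOS, 30), (HND, 34), (IAD, 24), (IAD, 31), (MIA, 25), (ORD, 38)} with {(CDG, 8), (DEN, 21), (JFK, 11), (ORD, 9), (SEA, 13), (SEA, 3), (SFO, 14)} → {(BOS, 30), (HND, 34), (IAD, 24), (IAD, 31), (MIA, 25), (ORD, 38)}
Difference: {(BOS, 30), (HND, 34), (IAD, 24), (IAD, 31), (MIA, 25), (ORD, 38)} with {(BOS, 7), (DEN, 22), (LAX, 15), (LHR, 9)} → {(BOS, 30), (HND, 34), (IAD, 24), (IAD, 31), (MIA, 25), (ORD, 38)}

{(BOS, 30), (HND, 34), (IAD, 24), (IAD, 31), (MIA, 25), (ORD, 38)}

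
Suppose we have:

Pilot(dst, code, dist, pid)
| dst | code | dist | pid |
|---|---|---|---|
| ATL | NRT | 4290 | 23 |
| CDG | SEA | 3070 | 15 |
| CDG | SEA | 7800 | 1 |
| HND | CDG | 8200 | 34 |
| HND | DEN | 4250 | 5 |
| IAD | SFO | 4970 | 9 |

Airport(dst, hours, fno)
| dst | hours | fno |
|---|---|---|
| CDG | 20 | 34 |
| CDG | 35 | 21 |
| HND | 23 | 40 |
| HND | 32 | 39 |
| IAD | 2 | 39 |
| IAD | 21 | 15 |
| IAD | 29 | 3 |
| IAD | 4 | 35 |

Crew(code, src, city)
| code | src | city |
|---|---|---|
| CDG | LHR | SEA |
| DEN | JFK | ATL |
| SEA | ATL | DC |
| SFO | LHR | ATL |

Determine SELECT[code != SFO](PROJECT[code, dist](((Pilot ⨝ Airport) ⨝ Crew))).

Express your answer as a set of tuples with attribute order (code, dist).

{(CDG, 8200), (DEN, 4250), (SEA, 3070), (SEA, 7800)}

Pilot ⋈ Airport (natural join on dst): {(CDG, SEA, 3070, 15, 20, 34), (CDG, SEA, 3070, 15, 35, 21), (CDG, SEA, 7800, 1, 20, 34), (CDG, SEA, 7800, 1, 35, 21), (HND, CDG, 8200, 34, 23, 40), (HND, CDG, 8200, 34, 32, 39), (HND, DEN, 4250, 5, 23, 40), (HND, DEN, 4250, 5, 32, 39), (IAD, SFO, 4970, 9, 2, 39), (IAD, SFO, 4970, 9, 21, 15), (IAD, SFO, 4970, 9, 29, 3), (IAD, SFO, 4970, 9, 4, 35)}
(Pilot ⨝ Airport) ⋈ Crew (natural join on code): {(CDG, SEA, 3070, 15, 20, 34, ATL, DC), (CDG, SEA, 3070, 15, 35, 21, ATL, DC), (CDG, SEA, 7800, 1, 20, 34, ATL, DC), (CDG, SEA, 7800, 1, 35, 21, ATL, DC), (HND, CDG, 8200, 34, 23, 40, LHR, SEA), (HND, CDG, 8200, 34, 32, 39, LHR, SEA), (HND, DEN, 4250, 5, 23, 40, JFK, ATL), (HND, DEN, 4250, 5, 32, 39, JFK, ATL), (IAD, SFO, 4970, 9, 2, 39, LHR, ATL), (IAD, SFO, 4970, 9, 21, 15, LHR, ATL), (IAD, SFO, 4970, 9, 29, 3, LHR, ATL), (IAD, SFO, 4970, 9, 4, 35, LHR, ATL)}
π_{code, dist} gives {(CDG, 8200), (DEN, 4250), (SEA, 3070), (SEA, 7800), (SFO, 4970)} (7 duplicate(s) eliminated).
Apply σ_{code != SFO}; surviving tuples: {(CDG, 8200), (DEN, 4250), (SEA, 3070), (SEA, 7800)}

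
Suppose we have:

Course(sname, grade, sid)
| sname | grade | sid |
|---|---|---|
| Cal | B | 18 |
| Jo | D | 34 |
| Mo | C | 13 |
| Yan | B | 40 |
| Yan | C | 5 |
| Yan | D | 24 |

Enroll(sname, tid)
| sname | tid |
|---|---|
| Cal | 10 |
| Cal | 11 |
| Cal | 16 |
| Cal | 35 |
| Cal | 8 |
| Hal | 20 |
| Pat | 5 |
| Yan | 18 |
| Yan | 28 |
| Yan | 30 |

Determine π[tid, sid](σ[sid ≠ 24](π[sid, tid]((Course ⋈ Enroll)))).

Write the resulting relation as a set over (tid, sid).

{(10, 18), (11, 18), (16, 18), (18, 40), (18, 5), (28, 40), (28, 5), (30, 40), (30, 5), (35, 18), (8, 18)}

Joining Course and Enroll on sname yields {(Cal, B, 18, 10), (Cal, B, 18, 11), (Cal, B, 18, 16), (Cal, B, 18, 35), (Cal, B, 18, 8), (Yan, B, 40, 18), (Yan, B, 40, 28), (Yan, B, 40, 30), (Yan, C, 5, 18), (Yan, C, 5, 28), (Yan, C, 5, 30), (Yan, D, 24, 18), (Yan, D, 24, 28), (Yan, D, 24, 30)}.
π_{sid, tid} gives {(18, 10), (18, 11), (18, 16), (18, 35), (18, 8), (24, 18), (24, 28), (24, 30), (40, 18), (40, 28), (40, 30), (5, 18), (5, 28), (5, 30)}.
Apply σ_{sid ≠ 24}; surviving tuples: {(18, 10), (18, 11), (18, 16), (18, 35), (18, 8), (40, 18), (40, 28), (40, 30), (5, 18), (5, 28), (5, 30)}
π_{tid, sid} gives {(10, 18), (11, 18), (16, 18), (18, 40), (18, 5), (28, 40), (28, 5), (30, 40), (30, 5), (35, 18), (8, 18)}.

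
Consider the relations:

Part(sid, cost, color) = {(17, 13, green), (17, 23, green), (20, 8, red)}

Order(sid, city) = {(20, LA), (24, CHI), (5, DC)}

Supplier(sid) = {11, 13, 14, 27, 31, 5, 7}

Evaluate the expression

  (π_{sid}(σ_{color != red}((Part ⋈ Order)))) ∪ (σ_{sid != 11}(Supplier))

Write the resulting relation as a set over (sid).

Joining Part and Order on sid yields {(20, 8, red, LA)}.
Filtering on color != red leaves {}.
π_{sid} gives {}.
Filtering on sid != 11 leaves {13, 14, 27, 31, 5, 7}.
Union: {} with {13, 14, 27, 31, 5, 7} → {13, 14, 27, 31, 5, 7}

{13, 14, 27, 31, 5, 7}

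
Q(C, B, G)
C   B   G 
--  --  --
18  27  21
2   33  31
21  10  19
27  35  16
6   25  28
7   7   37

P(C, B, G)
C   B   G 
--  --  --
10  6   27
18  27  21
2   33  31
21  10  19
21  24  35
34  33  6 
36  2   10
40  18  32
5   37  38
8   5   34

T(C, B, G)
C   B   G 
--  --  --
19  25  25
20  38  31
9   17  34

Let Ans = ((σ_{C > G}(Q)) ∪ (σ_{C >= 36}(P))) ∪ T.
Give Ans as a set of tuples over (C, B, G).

Apply σ_{C > G}; surviving tuples: {(21, 10, 19), (27, 35, 16)}
Apply σ_{C >= 36}; surviving tuples: {(36, 2, 10), (40, 18, 32)}
Set union of the two operands is {(21, 10, 19), (27, 35, 16), (36, 2, 10), (40, 18, 32)}.
Set union of the two operands is {(19, 25, 25), (20, 38, 31), (21, 10, 19), (27, 35, 16), (36, 2, 10), (40, 18, 32), (9, 17, 34)}.

{(19, 25, 25), (20, 38, 31), (21, 10, 19), (27, 35, 16), (36, 2, 10), (40, 18, 32), (9, 17, 34)}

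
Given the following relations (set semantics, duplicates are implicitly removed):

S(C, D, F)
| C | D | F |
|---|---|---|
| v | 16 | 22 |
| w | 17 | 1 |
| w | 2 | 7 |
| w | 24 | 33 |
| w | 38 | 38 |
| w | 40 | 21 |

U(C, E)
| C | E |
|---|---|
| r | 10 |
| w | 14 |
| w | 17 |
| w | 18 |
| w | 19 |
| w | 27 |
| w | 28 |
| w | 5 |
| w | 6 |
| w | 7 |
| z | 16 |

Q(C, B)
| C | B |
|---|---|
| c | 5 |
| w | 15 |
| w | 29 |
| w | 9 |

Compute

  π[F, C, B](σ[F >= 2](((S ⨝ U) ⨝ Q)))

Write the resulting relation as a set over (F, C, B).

{(21, w, 15), (21, w, 29), (21, w, 9), (33, w, 15), (33, w, 29), (33, w, 9), (38, w, 15), (38, w, 29), (38, w, 9), (7, w, 15), (7, w, 29), (7, w, 9)}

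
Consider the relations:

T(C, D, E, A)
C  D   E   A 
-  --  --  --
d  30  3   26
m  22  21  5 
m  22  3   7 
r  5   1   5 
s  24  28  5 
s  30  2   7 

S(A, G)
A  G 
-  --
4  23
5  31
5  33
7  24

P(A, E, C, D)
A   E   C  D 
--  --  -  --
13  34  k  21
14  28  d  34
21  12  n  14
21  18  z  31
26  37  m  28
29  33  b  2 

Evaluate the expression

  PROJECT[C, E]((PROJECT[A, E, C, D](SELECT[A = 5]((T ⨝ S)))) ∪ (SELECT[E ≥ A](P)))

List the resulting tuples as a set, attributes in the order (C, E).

Joining T and S on A yields {(m, 22, 21, 5, 31), (m, 22, 21, 5, 33), (m, 22, 3, 7, 24), (r, 5, 1, 5, 31), (r, 5, 1, 5, 33), (s, 24, 28, 5, 31), (s, 24, 28, 5, 33), (s, 30, 2, 7, 24)}.
σ[A = 5]: keep tuples satisfying A = 5 → {(m, 22, 21, 5, 31), (m, 22, 21, 5, 33), (r, 5, 1, 5, 31), (r, 5, 1, 5, 33), (s, 24, 28, 5, 31), (s, 24, 28, 5, 33)}
π[A, E, C, D]: project onto (A, E, C, D) (3 duplicate(s) eliminated) → {(5, 1, r, 5), (5, 21, m, 22), (5, 28, s, 24)}
σ[E ≥ A]: keep tuples satisfying E ≥ A → {(13, 34, k, 21), (14, 28, d, 34), (26, 37, m, 28), (29, 33, b, 2)}
Taking the union: {(13, 34, k, 21), (14, 28, d, 34), (26, 37, m, 28), (29, 33, b, 2), (5, 1, r, 5), (5, 21, m, 22), (5, 28, s, 24)}
π[C, E]: project onto (C, E) → {(b, 33), (d, 28), (k, 34), (m, 21), (m, 37), (r, 1), (s, 28)}

{(b, 33), (d, 28), (k, 34), (m, 21), (m, 37), (r, 1), (s, 28)}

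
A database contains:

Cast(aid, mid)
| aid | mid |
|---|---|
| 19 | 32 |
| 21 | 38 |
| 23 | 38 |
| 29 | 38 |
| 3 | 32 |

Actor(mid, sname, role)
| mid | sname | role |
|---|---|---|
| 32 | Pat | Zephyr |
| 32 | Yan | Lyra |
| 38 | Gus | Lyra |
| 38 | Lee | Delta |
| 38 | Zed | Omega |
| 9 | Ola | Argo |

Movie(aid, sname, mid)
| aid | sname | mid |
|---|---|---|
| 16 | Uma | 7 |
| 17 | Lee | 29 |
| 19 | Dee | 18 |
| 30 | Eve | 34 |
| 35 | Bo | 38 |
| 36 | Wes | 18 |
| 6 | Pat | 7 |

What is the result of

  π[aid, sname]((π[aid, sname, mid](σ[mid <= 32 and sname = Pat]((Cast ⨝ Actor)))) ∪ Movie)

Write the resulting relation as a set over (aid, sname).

Cast ⋈ Actor (natural join on mid): {(19, 32, Pat, Zephyr), (19, 32, Yan, Lyra), (21, 38, Gus, Lyra), (21, 38, Lee, Delta), (21, 38, Zed, Omega), (23, 38, Gus, Lyra), (23, 38, Lee, Delta), (23, 38, Zed, Omega), (29, 38, Gus, Lyra), (29, 38, Lee, Delta), (29, 38, Zed, Omega), (3, 32, Pat, Zephyr), (3, 32, Yan, Lyra)}
Apply σ_{mid <= 32 and sname = Pat}; surviving tuples: {(19, 32, Pat, Zephyr), (3, 32, Pat, Zephyr)}
Projecting to aid, sname, mid: {(19, Pat, 32), (3, Pat, 32)}
Set union of the two operands is {(16, Uma, 7), (17, Lee, 29), (19, Dee, 18), (19, Pat, 32), (3, Pat, 32), (30, Eve, 34), (35, Bo, 38), (36, Wes, 18), (6, Pat, 7)}.
Projecting to aid, sname: {(16, Uma), (17, Lee), (19, Dee), (19, Pat), (3, Pat), (30, Eve), (35, Bo), (36, Wes), (6, Pat)}

{(16, Uma), (17, Lee), (19, Dee), (19, Pat), (3, Pat), (30, Eve), (35, Bo), (36, Wes), (6, Pat)}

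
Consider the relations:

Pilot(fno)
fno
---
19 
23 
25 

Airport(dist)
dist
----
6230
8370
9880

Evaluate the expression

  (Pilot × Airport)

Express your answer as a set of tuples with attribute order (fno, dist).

{(19, 6230), (19, 8370), (19, 9880), (23, 6230), (23, 8370), (23, 9880), (25, 6230), (25, 8370), (25, 9880)}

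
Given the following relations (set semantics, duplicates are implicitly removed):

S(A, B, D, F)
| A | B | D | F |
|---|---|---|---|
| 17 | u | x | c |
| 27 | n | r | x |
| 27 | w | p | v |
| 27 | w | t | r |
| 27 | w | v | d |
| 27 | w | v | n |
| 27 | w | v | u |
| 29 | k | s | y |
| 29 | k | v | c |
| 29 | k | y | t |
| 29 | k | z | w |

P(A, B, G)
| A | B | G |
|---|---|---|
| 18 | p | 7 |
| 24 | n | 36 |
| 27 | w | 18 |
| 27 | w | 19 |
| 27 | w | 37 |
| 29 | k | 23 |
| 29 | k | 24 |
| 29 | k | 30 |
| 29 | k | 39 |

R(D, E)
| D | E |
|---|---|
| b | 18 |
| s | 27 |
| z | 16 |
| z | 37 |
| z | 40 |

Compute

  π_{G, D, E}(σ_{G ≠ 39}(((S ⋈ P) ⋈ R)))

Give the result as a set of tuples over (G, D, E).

{(23, s, 27), (23, z, 16), (23, z, 37), (23, z, 40), (24, s, 27), (24, z, 16), (24, z, 37), (24, z, 40), (30, s, 27), (30, z, 16), (30, z, 37), (30, z, 40)}

Joining S and P on A, B yields {(27, w, p, v, 18), (27, w, p, v, 19), (27, w, p, v, 37), (27, w, t, r, 18), (27, w, t, r, 19), (27, w, t, r, 37), (27, w, v, d, 18), (27, w, v, d, 19), (27, w, v, d, 37), (27, w, v, n, 18), (27, w, v, n, 19), (27, w, v, n, 37), (27, w, v, u, 18), (27, w, v, u, 19), (27, w, v, u, 37), (29, k, s, y, 23), (29, k, s, y, 24), (29, k, s, y, 30), (29, k, s, y, 39), (29, k, v, c, 23), (29, k, v, c, 24), (29, k, v, c, 30), (29, k, v, c, 39), (29, k, y, t, 23), (29, k, y, t, 24), (29, k, y, t, 30), (29, k, y, t, 39), (29, k, z, w, 23), (29, k, z, w, 24), (29, k, z, w, 30), (29, k, z, w, 39)}.
Joining (S ⋈ P) and R on D yields {(29, k, s, y, 23, 27), (29, k, s, y, 24, 27), (29, k, s, y, 30, 27), (29, k, s, y, 39, 27), (29, k, z, w, 23, 16), (29, k, z, w, 23, 37), (29, k, z, w, 23, 40), (29, k, z, w, 24, 16), (29, k, z, w, 24, 37), (29, k, z, w, 24, 40), (29, k, z, w, 30, 16), (29, k, z, w, 30, 37), (29, k, z, w, 30, 40), (29, k, z, w, 39, 16), (29, k, z, w, 39, 37), (29, k, z, w, 39, 40)}.
Selection G ≠ 39: {(29, k, s, y, 23, 27), (29, k, s, y, 24, 27), (29, k, s, y, 30, 27), (29, k, z, w, 23, 16), (29, k, z, w, 23, 37), (29, k, z, w, 23, 40), (29, k, z, w, 24, 16), (29, k, z, w, 24, 37), (29, k, z, w, 24, 40), (29, k, z, w, 30, 16), (29, k, z, w, 30, 37), (29, k, z, w, 30, 40)}
Projecting to G, D, E: {(23, s, 27), (23, z, 16), (23, z, 37), (23, z, 40), (24, s, 27), (24, z, 16), (24, z, 37), (24, z, 40), (30, s, 27), (30, z, 16), (30, z, 37), (30, z, 40)}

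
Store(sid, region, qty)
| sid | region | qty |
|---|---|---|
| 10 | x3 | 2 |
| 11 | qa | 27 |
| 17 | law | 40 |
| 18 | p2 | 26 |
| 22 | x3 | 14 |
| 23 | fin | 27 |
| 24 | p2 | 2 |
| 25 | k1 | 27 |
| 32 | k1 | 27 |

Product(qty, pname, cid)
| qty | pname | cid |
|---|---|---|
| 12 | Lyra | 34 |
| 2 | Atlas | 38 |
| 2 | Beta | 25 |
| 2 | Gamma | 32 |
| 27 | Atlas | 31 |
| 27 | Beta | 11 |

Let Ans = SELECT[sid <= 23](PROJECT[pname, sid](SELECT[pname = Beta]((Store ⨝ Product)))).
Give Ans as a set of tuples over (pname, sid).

{(Beta, 10), (Beta, 11), (Beta, 23)}

Store ⋈ Product (natural join on qty): {(10, x3, 2, Atlas, 38), (10, x3, 2, Beta, 25), (10, x3, 2, Gamma, 32), (11, qa, 27, Atlas, 31), (11, qa, 27, Beta, 11), (23, fin, 27, Atlas, 31), (23, fin, 27, Beta, 11), (24, p2, 2, Atlas, 38), (24, p2, 2, Beta, 25), (24, p2, 2, Gamma, 32), (25, k1, 27, Atlas, 31), (25, k1, 27, Beta, 11), (32, k1, 27, Atlas, 31), (32, k1, 27, Beta, 11)}
Selection pname = Beta: {(10, x3, 2, Beta, 25), (11, qa, 27, Beta, 11), (23, fin, 27, Beta, 11), (24, p2, 2, Beta, 25), (25, k1, 27, Beta, 11), (32, k1, 27, Beta, 11)}
π_{pname, sid} gives {(Beta, 10), (Beta, 11), (Beta, 23), (Beta, 24), (Beta, 25), (Beta, 32)}.
Selection sid <= 23: {(Beta, 10), (Beta, 11), (Beta, 23)}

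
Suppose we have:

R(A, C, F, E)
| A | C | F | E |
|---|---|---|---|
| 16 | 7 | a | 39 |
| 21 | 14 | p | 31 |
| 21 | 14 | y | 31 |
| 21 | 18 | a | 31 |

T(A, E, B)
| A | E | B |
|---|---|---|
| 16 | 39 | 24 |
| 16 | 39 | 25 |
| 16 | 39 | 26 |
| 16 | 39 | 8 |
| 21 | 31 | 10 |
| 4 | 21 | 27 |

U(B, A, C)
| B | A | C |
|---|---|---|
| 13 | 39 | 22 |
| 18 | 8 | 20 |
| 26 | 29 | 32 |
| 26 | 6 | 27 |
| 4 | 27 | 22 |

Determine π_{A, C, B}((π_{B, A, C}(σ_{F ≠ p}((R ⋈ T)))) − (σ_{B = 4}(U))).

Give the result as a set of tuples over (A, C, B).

R ⋈ T (natural join on A, E): {(16, 7, a, 39, 24), (16, 7, a, 39, 25), (16, 7, a, 39, 26), (16, 7, a, 39, 8), (21, 14, p, 31, 10), (21, 14, y, 31, 10), (21, 18, a, 31, 10)}
Selection F ≠ p: {(16, 7, a, 39, 24), (16, 7, a, 39, 25), (16, 7, a, 39, 26), (16, 7, a, 39, 8), (21, 14, y, 31, 10), (21, 18, a, 31, 10)}
π[B, A, C]: project onto (B, A, C) → {(10, 21, 14), (10, 21, 18), (24, 16, 7), (25, 16, 7), (26, 16, 7), (8, 16, 7)}
Selection B = 4: {(4, 27, 22)}
Set difference of the two operands is {(10, 21, 14), (10, 21, 18), (24, 16, 7), (25, 16, 7), (26, 16, 7), (8, 16, 7)}.
π[A, C, B]: project onto (A, C, B) → {(16, 7, 24), (16, 7, 25), (16, 7, 26), (16, 7, 8), (21, 14, 10), (21, 18, 10)}

{(16, 7, 24), (16, 7, 25), (16, 7, 26), (16, 7, 8), (21, 14, 10), (21, 18, 10)}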